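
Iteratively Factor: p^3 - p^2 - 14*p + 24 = (p - 2)*(p^2 + p - 12) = (p - 2)*(p + 4)*(p - 3)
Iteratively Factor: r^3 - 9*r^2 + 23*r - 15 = (r - 3)*(r^2 - 6*r + 5) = (r - 5)*(r - 3)*(r - 1)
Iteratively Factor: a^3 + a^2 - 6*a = (a)*(a^2 + a - 6) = a*(a + 3)*(a - 2)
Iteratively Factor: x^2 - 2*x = (x)*(x - 2)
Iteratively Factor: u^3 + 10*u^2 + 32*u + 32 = (u + 2)*(u^2 + 8*u + 16) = (u + 2)*(u + 4)*(u + 4)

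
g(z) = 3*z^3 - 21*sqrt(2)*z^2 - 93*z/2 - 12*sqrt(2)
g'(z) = 9*z^2 - 42*sqrt(2)*z - 93/2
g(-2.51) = -134.80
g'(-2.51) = 159.29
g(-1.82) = -48.80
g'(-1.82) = 91.41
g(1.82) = -181.89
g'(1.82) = -124.79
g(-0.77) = -0.14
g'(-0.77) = 4.57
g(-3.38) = -314.93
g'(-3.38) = 257.08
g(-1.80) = -46.99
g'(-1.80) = 89.57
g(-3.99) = -494.80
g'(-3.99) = 333.77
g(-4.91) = -859.74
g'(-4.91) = 462.11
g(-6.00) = -1455.12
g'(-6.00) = 633.88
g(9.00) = -654.05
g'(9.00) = 147.93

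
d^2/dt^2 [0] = 0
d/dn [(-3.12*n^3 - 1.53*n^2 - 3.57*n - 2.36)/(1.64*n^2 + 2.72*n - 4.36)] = (-5.1168*n^4 - 16.9728*n^3 + 42.5028*n^2 + 21.0824*n + 21.9844)/(2.6896*n^4 + 8.9216*n^3 - 6.9024*n^2 - 23.7184*n + 19.0096)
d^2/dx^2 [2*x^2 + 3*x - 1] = 4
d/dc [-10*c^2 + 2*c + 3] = 2 - 20*c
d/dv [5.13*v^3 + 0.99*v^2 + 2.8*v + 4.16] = 15.39*v^2 + 1.98*v + 2.8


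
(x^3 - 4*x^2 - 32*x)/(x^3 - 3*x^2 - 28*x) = (x - 8)/(x - 7)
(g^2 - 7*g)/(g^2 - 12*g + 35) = g/(g - 5)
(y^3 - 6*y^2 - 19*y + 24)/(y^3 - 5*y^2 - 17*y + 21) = (y - 8)/(y - 7)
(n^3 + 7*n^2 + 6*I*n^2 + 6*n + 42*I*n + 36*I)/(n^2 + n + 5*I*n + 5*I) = (n^2 + 6*n*(1 + I) + 36*I)/(n + 5*I)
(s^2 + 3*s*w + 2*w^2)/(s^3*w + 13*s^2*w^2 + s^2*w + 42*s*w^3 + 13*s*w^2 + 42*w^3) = (s^2 + 3*s*w + 2*w^2)/(w*(s^3 + 13*s^2*w + s^2 + 42*s*w^2 + 13*s*w + 42*w^2))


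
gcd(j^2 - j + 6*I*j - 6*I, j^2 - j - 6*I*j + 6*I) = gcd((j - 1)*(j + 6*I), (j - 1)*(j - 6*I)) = j - 1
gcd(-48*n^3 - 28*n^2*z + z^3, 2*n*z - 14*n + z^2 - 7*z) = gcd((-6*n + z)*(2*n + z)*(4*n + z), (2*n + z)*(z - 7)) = 2*n + z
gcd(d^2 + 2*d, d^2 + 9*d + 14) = d + 2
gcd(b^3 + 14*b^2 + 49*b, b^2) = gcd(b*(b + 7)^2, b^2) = b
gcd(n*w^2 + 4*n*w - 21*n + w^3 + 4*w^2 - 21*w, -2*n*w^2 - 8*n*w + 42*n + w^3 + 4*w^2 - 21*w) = w^2 + 4*w - 21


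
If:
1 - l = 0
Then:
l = 1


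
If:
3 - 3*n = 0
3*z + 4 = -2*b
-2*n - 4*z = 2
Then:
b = -1/2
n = 1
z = -1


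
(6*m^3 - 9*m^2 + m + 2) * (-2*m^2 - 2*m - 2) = -12*m^5 + 6*m^4 + 4*m^3 + 12*m^2 - 6*m - 4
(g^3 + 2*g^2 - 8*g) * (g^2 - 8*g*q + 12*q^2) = g^5 - 8*g^4*q + 2*g^4 + 12*g^3*q^2 - 16*g^3*q - 8*g^3 + 24*g^2*q^2 + 64*g^2*q - 96*g*q^2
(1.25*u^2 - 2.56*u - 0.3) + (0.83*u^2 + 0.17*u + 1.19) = 2.08*u^2 - 2.39*u + 0.89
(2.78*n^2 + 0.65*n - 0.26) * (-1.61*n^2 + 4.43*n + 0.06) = -4.4758*n^4 + 11.2689*n^3 + 3.4649*n^2 - 1.1128*n - 0.0156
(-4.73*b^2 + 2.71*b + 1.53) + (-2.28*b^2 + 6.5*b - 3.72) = -7.01*b^2 + 9.21*b - 2.19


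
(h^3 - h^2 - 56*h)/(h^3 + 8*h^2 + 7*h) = (h - 8)/(h + 1)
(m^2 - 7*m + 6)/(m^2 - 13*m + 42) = (m - 1)/(m - 7)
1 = 1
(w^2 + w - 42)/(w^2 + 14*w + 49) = (w - 6)/(w + 7)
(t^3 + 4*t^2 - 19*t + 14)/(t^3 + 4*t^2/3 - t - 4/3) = 3*(t^2 + 5*t - 14)/(3*t^2 + 7*t + 4)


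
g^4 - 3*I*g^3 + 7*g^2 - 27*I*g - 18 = (g - 3*I)*(g - 2*I)*(g - I)*(g + 3*I)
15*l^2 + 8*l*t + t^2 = (3*l + t)*(5*l + t)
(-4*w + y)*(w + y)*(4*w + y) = -16*w^3 - 16*w^2*y + w*y^2 + y^3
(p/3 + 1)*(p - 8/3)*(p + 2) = p^3/3 + 7*p^2/9 - 22*p/9 - 16/3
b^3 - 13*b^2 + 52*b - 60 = (b - 6)*(b - 5)*(b - 2)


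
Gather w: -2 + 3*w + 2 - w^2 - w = -w^2 + 2*w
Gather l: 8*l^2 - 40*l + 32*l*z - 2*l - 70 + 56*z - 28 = 8*l^2 + l*(32*z - 42) + 56*z - 98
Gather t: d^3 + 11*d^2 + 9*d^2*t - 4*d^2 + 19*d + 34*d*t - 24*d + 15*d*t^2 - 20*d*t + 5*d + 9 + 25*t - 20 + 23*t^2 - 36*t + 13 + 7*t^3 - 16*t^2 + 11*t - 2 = d^3 + 7*d^2 + 7*t^3 + t^2*(15*d + 7) + t*(9*d^2 + 14*d)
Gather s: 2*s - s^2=-s^2 + 2*s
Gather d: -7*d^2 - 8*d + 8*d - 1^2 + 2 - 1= -7*d^2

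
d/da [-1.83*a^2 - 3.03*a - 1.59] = -3.66*a - 3.03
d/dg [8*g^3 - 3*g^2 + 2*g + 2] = 24*g^2 - 6*g + 2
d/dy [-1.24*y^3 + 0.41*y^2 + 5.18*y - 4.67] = -3.72*y^2 + 0.82*y + 5.18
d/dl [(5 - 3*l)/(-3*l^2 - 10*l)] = (-9*l^2 + 30*l + 50)/(l^2*(9*l^2 + 60*l + 100))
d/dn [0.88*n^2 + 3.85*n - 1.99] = 1.76*n + 3.85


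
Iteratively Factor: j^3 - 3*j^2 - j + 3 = (j - 3)*(j^2 - 1) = (j - 3)*(j + 1)*(j - 1)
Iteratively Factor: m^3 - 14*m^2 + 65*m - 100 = (m - 4)*(m^2 - 10*m + 25) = (m - 5)*(m - 4)*(m - 5)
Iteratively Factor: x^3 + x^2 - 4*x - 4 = (x + 2)*(x^2 - x - 2) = (x + 1)*(x + 2)*(x - 2)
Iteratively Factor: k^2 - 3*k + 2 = (k - 1)*(k - 2)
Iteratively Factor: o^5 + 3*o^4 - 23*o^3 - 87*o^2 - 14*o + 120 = (o - 5)*(o^4 + 8*o^3 + 17*o^2 - 2*o - 24) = (o - 5)*(o + 3)*(o^3 + 5*o^2 + 2*o - 8) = (o - 5)*(o + 3)*(o + 4)*(o^2 + o - 2) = (o - 5)*(o - 1)*(o + 3)*(o + 4)*(o + 2)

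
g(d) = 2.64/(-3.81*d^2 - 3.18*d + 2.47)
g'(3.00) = 0.04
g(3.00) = -0.06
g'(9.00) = 0.00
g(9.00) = -0.01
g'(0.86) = 2.70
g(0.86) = -0.86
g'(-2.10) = -0.58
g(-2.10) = -0.34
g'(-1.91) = -1.05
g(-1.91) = -0.49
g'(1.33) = 0.49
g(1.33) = -0.31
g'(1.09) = 0.99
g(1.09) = -0.48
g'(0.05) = 1.77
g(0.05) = 1.15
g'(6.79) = 0.00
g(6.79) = -0.01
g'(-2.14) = -0.52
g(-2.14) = -0.32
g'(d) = 2.64*(7.62*d + 3.18)/(-3.81*d^2 - 3.18*d + 2.47)^2 = (20.1168*d + 8.3952)/(3.81*d^2 + 3.18*d - 2.47)^2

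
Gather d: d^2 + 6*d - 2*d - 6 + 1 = d^2 + 4*d - 5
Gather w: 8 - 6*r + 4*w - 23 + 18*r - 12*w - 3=12*r - 8*w - 18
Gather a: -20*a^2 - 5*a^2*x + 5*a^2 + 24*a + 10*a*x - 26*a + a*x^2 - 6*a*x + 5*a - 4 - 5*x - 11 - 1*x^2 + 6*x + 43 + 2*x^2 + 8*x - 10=a^2*(-5*x - 15) + a*(x^2 + 4*x + 3) + x^2 + 9*x + 18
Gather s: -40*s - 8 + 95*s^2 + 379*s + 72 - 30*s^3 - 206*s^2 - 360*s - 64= -30*s^3 - 111*s^2 - 21*s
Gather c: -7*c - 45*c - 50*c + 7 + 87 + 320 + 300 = 714 - 102*c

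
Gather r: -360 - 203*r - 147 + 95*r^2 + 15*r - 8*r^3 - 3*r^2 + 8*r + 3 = -8*r^3 + 92*r^2 - 180*r - 504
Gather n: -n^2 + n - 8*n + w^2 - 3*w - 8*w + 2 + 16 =-n^2 - 7*n + w^2 - 11*w + 18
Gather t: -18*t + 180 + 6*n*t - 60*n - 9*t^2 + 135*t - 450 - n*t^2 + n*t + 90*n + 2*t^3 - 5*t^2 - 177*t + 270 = 30*n + 2*t^3 + t^2*(-n - 14) + t*(7*n - 60)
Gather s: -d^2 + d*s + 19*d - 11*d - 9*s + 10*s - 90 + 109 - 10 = -d^2 + 8*d + s*(d + 1) + 9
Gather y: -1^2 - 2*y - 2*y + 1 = -4*y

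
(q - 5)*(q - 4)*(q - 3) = q^3 - 12*q^2 + 47*q - 60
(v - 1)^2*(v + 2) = v^3 - 3*v + 2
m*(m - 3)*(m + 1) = m^3 - 2*m^2 - 3*m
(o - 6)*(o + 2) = o^2 - 4*o - 12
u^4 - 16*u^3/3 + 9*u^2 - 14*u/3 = u*(u - 7/3)*(u - 2)*(u - 1)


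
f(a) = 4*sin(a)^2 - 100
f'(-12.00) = 3.62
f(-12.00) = -98.85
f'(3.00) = -1.12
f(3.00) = -99.92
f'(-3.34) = -1.55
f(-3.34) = -99.84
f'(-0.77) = -4.00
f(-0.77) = -98.06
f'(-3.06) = 0.65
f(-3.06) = -99.97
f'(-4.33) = -2.77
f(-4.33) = -96.56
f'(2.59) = -3.57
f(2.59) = -98.90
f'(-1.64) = 0.55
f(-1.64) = -96.02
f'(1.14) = 3.04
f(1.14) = -96.70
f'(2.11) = -3.52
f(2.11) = -97.05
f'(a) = 8*sin(a)*cos(a)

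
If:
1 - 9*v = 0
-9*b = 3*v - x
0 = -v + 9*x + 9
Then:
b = -107/729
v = 1/9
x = -80/81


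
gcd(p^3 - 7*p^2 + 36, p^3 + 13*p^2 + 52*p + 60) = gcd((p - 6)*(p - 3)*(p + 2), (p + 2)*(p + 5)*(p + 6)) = p + 2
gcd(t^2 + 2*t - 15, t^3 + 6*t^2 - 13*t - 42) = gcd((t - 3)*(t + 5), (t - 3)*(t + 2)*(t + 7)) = t - 3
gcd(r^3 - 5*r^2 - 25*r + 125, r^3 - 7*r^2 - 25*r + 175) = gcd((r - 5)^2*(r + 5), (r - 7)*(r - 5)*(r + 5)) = r^2 - 25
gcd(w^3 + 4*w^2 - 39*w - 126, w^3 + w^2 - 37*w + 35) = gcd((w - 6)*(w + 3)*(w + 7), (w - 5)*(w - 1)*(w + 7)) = w + 7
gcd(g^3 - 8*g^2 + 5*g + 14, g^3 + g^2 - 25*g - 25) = g + 1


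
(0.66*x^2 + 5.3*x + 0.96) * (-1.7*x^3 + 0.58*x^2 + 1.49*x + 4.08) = -1.122*x^5 - 8.6272*x^4 + 2.4254*x^3 + 11.1466*x^2 + 23.0544*x + 3.9168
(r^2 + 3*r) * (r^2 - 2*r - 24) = r^4 + r^3 - 30*r^2 - 72*r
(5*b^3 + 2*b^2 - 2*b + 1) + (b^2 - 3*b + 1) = 5*b^3 + 3*b^2 - 5*b + 2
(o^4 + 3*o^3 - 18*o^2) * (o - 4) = o^5 - o^4 - 30*o^3 + 72*o^2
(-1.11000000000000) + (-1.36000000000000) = -2.47000000000000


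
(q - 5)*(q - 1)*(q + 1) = q^3 - 5*q^2 - q + 5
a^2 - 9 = (a - 3)*(a + 3)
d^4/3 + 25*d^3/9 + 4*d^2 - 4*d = d*(d/3 + 1)*(d - 2/3)*(d + 6)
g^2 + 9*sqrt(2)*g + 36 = (g + 3*sqrt(2))*(g + 6*sqrt(2))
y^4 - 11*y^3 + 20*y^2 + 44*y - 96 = (y - 8)*(y - 3)*(y - 2)*(y + 2)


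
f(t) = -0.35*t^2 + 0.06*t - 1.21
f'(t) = 0.06 - 0.7*t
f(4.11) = -6.88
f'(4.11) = -2.82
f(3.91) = -6.33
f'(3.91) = -2.68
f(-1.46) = -2.04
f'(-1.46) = 1.08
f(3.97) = -6.49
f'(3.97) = -2.72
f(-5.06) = -10.47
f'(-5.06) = 3.60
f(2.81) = -3.81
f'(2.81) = -1.91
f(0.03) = -1.21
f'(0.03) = 0.04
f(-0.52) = -1.34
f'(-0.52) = 0.42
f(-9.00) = -30.10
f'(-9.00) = 6.36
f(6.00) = -13.45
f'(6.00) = -4.14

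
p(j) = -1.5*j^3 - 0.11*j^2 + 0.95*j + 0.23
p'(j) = -4.5*j^2 - 0.22*j + 0.95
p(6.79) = -467.96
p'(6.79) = -208.01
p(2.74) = -28.85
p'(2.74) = -33.44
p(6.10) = -338.54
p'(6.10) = -167.84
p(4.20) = -108.85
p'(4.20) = -79.35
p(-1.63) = 4.89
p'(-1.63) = -10.65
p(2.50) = -21.52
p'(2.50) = -27.72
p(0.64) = 0.40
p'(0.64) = -1.03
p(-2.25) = 14.62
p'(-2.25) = -21.34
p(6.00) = -322.03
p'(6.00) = -162.37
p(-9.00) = 1076.27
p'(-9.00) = -361.57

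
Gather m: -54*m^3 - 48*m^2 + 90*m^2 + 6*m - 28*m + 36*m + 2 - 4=-54*m^3 + 42*m^2 + 14*m - 2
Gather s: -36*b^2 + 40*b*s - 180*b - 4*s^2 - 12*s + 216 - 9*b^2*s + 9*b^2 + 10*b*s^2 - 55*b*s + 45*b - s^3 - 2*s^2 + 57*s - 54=-27*b^2 - 135*b - s^3 + s^2*(10*b - 6) + s*(-9*b^2 - 15*b + 45) + 162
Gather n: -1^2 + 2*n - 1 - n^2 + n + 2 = -n^2 + 3*n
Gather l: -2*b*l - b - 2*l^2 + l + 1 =-b - 2*l^2 + l*(1 - 2*b) + 1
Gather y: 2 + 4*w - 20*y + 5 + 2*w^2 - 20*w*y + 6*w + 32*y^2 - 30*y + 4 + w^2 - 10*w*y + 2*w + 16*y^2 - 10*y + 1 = 3*w^2 + 12*w + 48*y^2 + y*(-30*w - 60) + 12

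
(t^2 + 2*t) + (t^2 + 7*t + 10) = 2*t^2 + 9*t + 10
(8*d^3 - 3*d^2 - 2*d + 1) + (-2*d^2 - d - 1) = 8*d^3 - 5*d^2 - 3*d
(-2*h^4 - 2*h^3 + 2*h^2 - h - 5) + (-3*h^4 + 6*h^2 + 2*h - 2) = -5*h^4 - 2*h^3 + 8*h^2 + h - 7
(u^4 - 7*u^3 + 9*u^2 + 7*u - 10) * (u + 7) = u^5 - 40*u^3 + 70*u^2 + 39*u - 70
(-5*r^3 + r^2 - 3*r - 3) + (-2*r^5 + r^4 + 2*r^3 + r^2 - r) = -2*r^5 + r^4 - 3*r^3 + 2*r^2 - 4*r - 3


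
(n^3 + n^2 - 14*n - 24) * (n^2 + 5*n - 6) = n^5 + 6*n^4 - 15*n^3 - 100*n^2 - 36*n + 144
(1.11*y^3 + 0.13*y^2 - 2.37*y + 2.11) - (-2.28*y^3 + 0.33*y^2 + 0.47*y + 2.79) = 3.39*y^3 - 0.2*y^2 - 2.84*y - 0.68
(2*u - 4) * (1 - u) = -2*u^2 + 6*u - 4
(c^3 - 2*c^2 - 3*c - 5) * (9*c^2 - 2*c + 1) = 9*c^5 - 20*c^4 - 22*c^3 - 41*c^2 + 7*c - 5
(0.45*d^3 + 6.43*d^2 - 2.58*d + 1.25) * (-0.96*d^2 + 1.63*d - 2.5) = -0.432*d^5 - 5.4393*d^4 + 11.8327*d^3 - 21.4804*d^2 + 8.4875*d - 3.125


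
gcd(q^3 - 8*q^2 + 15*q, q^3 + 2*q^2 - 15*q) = q^2 - 3*q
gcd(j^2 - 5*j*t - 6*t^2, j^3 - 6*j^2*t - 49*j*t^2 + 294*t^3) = -j + 6*t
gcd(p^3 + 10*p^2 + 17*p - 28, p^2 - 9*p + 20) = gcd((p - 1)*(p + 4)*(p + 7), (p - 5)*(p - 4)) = 1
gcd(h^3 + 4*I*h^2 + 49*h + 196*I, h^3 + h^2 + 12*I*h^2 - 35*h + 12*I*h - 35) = h + 7*I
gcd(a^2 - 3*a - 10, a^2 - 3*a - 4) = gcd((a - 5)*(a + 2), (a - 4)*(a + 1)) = 1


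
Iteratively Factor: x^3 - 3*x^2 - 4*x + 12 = (x + 2)*(x^2 - 5*x + 6) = (x - 2)*(x + 2)*(x - 3)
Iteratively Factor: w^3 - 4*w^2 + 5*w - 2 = (w - 1)*(w^2 - 3*w + 2) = (w - 1)^2*(w - 2)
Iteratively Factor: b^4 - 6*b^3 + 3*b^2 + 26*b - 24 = (b - 1)*(b^3 - 5*b^2 - 2*b + 24) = (b - 4)*(b - 1)*(b^2 - b - 6) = (b - 4)*(b - 3)*(b - 1)*(b + 2)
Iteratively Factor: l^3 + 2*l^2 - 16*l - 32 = (l + 4)*(l^2 - 2*l - 8) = (l + 2)*(l + 4)*(l - 4)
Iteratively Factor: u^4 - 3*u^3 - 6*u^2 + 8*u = (u)*(u^3 - 3*u^2 - 6*u + 8) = u*(u - 4)*(u^2 + u - 2) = u*(u - 4)*(u - 1)*(u + 2)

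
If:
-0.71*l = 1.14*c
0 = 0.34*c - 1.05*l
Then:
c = 0.00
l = 0.00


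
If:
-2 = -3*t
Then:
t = 2/3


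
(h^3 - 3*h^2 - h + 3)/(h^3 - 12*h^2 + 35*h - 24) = (h + 1)/(h - 8)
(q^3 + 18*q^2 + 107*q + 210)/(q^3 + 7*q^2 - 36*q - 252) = (q + 5)/(q - 6)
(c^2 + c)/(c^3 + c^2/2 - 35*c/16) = 16*(c + 1)/(16*c^2 + 8*c - 35)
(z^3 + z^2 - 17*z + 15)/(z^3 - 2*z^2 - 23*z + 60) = (z - 1)/(z - 4)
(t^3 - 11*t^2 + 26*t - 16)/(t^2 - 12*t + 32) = (t^2 - 3*t + 2)/(t - 4)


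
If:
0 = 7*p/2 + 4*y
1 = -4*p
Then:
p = -1/4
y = 7/32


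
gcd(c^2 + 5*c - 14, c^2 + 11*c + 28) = c + 7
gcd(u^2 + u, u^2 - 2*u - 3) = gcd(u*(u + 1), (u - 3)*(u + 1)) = u + 1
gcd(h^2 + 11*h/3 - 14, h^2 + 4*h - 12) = h + 6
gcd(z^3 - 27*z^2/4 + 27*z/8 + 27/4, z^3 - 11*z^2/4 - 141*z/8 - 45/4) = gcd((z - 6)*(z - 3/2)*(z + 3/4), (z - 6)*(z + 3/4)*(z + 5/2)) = z^2 - 21*z/4 - 9/2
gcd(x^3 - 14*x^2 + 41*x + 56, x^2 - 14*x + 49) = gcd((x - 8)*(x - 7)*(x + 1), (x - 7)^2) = x - 7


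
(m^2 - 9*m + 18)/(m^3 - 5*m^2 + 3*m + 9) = (m - 6)/(m^2 - 2*m - 3)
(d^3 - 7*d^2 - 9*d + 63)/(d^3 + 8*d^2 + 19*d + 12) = (d^2 - 10*d + 21)/(d^2 + 5*d + 4)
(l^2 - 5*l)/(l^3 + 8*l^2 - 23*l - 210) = l/(l^2 + 13*l + 42)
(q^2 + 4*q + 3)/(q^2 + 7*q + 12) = (q + 1)/(q + 4)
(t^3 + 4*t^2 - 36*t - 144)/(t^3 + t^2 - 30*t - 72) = (t + 6)/(t + 3)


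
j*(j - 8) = j^2 - 8*j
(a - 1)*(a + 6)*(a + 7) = a^3 + 12*a^2 + 29*a - 42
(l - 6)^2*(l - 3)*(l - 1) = l^4 - 16*l^3 + 87*l^2 - 180*l + 108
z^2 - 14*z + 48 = (z - 8)*(z - 6)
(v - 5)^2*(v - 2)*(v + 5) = v^4 - 7*v^3 - 15*v^2 + 175*v - 250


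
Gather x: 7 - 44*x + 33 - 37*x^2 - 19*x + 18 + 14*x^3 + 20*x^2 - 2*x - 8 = 14*x^3 - 17*x^2 - 65*x + 50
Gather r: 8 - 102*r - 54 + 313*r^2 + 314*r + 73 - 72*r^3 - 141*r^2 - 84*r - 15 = -72*r^3 + 172*r^2 + 128*r + 12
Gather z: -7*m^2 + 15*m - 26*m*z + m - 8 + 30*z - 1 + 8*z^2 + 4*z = -7*m^2 + 16*m + 8*z^2 + z*(34 - 26*m) - 9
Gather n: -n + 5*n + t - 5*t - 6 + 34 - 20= 4*n - 4*t + 8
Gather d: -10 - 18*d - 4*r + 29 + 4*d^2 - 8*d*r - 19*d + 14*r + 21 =4*d^2 + d*(-8*r - 37) + 10*r + 40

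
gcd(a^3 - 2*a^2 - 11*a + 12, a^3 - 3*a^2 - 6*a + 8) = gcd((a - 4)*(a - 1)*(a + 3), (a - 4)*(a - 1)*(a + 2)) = a^2 - 5*a + 4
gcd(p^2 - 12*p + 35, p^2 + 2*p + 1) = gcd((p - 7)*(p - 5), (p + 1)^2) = 1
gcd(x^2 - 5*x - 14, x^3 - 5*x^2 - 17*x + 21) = x - 7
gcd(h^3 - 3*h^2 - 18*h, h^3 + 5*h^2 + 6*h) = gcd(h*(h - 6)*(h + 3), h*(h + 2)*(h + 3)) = h^2 + 3*h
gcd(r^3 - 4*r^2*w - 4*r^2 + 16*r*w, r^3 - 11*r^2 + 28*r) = r^2 - 4*r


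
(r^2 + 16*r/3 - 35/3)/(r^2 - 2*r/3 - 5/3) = (r + 7)/(r + 1)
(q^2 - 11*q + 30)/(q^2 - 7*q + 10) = (q - 6)/(q - 2)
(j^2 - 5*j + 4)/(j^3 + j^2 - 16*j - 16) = (j - 1)/(j^2 + 5*j + 4)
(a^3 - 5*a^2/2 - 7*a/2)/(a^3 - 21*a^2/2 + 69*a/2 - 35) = a*(a + 1)/(a^2 - 7*a + 10)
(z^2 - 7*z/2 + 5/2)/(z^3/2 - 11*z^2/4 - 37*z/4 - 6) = 2*(-2*z^2 + 7*z - 5)/(-2*z^3 + 11*z^2 + 37*z + 24)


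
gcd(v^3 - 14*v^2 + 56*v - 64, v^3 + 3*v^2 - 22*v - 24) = v - 4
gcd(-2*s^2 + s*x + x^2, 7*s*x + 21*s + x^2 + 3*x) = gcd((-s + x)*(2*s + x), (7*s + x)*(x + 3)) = 1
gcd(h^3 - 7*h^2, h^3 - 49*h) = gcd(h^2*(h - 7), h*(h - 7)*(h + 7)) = h^2 - 7*h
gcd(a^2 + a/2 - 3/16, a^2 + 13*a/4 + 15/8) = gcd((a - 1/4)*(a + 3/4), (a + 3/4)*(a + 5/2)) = a + 3/4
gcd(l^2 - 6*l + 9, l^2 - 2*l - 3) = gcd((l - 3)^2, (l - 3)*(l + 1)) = l - 3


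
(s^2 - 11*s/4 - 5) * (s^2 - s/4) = s^4 - 3*s^3 - 69*s^2/16 + 5*s/4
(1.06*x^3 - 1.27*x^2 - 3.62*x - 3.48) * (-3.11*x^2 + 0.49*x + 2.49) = -3.2966*x^5 + 4.4691*x^4 + 13.2753*x^3 + 5.8867*x^2 - 10.719*x - 8.6652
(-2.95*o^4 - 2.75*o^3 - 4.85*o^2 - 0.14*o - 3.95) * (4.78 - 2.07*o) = 6.1065*o^5 - 8.4085*o^4 - 3.1055*o^3 - 22.8932*o^2 + 7.5073*o - 18.881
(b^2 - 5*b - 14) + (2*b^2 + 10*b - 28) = 3*b^2 + 5*b - 42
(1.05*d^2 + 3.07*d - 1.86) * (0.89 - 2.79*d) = -2.9295*d^3 - 7.6308*d^2 + 7.9217*d - 1.6554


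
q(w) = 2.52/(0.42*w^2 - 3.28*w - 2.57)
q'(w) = 2.52*(3.28 - 0.84*w)/(0.42*w^2 - 3.28*w - 2.57)^2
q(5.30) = -0.31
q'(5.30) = -0.04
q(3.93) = -0.28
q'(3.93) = -0.00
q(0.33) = -0.70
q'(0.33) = 0.58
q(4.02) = -0.28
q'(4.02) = -0.00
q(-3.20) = 0.21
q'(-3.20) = 0.10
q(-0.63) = -7.48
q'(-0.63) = 84.57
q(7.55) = -0.74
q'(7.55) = -0.67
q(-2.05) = 0.43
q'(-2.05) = 0.36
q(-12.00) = 0.03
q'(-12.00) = 0.00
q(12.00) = 0.14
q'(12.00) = -0.05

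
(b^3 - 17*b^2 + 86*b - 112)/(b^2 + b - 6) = (b^2 - 15*b + 56)/(b + 3)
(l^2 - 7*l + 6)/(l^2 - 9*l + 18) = (l - 1)/(l - 3)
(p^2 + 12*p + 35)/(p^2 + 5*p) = (p + 7)/p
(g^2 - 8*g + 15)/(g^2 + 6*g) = (g^2 - 8*g + 15)/(g*(g + 6))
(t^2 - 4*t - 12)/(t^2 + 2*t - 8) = (t^2 - 4*t - 12)/(t^2 + 2*t - 8)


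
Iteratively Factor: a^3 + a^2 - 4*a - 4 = (a - 2)*(a^2 + 3*a + 2) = (a - 2)*(a + 1)*(a + 2)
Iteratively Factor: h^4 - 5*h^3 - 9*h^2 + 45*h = (h - 3)*(h^3 - 2*h^2 - 15*h) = (h - 5)*(h - 3)*(h^2 + 3*h) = (h - 5)*(h - 3)*(h + 3)*(h)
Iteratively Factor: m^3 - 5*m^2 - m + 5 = (m - 1)*(m^2 - 4*m - 5) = (m - 1)*(m + 1)*(m - 5)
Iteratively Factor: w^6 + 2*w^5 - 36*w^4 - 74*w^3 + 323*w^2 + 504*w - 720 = (w + 3)*(w^5 - w^4 - 33*w^3 + 25*w^2 + 248*w - 240) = (w - 5)*(w + 3)*(w^4 + 4*w^3 - 13*w^2 - 40*w + 48) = (w - 5)*(w + 3)*(w + 4)*(w^3 - 13*w + 12) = (w - 5)*(w - 1)*(w + 3)*(w + 4)*(w^2 + w - 12) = (w - 5)*(w - 1)*(w + 3)*(w + 4)^2*(w - 3)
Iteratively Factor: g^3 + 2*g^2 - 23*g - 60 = (g - 5)*(g^2 + 7*g + 12) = (g - 5)*(g + 3)*(g + 4)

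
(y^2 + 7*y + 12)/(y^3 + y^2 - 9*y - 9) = (y + 4)/(y^2 - 2*y - 3)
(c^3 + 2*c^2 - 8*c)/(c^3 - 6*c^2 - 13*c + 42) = c*(c + 4)/(c^2 - 4*c - 21)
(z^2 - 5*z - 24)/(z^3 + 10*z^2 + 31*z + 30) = (z - 8)/(z^2 + 7*z + 10)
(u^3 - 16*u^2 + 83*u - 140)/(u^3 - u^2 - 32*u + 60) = (u^2 - 11*u + 28)/(u^2 + 4*u - 12)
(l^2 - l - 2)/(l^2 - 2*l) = (l + 1)/l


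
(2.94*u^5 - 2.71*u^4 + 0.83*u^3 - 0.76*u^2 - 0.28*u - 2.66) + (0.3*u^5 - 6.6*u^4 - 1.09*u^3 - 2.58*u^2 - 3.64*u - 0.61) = 3.24*u^5 - 9.31*u^4 - 0.26*u^3 - 3.34*u^2 - 3.92*u - 3.27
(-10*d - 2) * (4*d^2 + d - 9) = -40*d^3 - 18*d^2 + 88*d + 18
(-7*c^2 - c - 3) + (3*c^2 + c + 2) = -4*c^2 - 1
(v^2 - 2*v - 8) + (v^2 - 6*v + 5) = 2*v^2 - 8*v - 3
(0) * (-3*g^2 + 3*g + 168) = 0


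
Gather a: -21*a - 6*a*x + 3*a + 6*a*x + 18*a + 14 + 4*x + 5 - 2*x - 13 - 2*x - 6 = 0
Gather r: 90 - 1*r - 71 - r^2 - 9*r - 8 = -r^2 - 10*r + 11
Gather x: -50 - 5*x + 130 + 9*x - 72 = 4*x + 8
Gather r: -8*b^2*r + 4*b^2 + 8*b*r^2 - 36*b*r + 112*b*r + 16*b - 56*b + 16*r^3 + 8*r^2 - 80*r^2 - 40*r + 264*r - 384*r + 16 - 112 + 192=4*b^2 - 40*b + 16*r^3 + r^2*(8*b - 72) + r*(-8*b^2 + 76*b - 160) + 96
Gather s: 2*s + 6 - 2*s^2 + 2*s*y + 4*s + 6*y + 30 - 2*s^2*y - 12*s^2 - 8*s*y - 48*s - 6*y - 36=s^2*(-2*y - 14) + s*(-6*y - 42)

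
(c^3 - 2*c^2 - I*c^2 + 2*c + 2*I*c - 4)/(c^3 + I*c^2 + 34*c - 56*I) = (c^2 + c*(-2 + I) - 2*I)/(c^2 + 3*I*c + 28)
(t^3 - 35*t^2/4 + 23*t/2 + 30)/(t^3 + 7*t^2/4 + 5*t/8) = 2*(t^2 - 10*t + 24)/(t*(2*t + 1))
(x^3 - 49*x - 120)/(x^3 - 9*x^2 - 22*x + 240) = (x + 3)/(x - 6)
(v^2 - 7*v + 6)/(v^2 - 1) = (v - 6)/(v + 1)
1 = 1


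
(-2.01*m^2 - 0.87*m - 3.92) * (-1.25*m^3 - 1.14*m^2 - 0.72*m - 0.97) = 2.5125*m^5 + 3.3789*m^4 + 7.339*m^3 + 7.0449*m^2 + 3.6663*m + 3.8024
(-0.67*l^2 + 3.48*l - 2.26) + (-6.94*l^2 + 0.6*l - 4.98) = -7.61*l^2 + 4.08*l - 7.24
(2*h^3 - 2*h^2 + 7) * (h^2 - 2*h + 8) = 2*h^5 - 6*h^4 + 20*h^3 - 9*h^2 - 14*h + 56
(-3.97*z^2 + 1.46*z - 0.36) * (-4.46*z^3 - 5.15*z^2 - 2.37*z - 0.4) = 17.7062*z^5 + 13.9339*z^4 + 3.4955*z^3 - 0.0181999999999998*z^2 + 0.2692*z + 0.144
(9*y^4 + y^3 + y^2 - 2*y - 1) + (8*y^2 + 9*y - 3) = 9*y^4 + y^3 + 9*y^2 + 7*y - 4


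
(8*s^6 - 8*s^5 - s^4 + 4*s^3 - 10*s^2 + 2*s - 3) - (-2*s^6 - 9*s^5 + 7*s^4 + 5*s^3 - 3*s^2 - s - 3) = 10*s^6 + s^5 - 8*s^4 - s^3 - 7*s^2 + 3*s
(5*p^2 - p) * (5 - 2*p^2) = -10*p^4 + 2*p^3 + 25*p^2 - 5*p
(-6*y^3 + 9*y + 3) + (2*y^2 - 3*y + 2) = -6*y^3 + 2*y^2 + 6*y + 5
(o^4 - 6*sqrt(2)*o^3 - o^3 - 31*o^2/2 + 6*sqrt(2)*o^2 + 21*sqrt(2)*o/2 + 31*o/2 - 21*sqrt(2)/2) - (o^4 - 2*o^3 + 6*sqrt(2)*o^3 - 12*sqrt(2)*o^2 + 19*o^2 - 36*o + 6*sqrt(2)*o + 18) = -12*sqrt(2)*o^3 + o^3 - 69*o^2/2 + 18*sqrt(2)*o^2 + 9*sqrt(2)*o/2 + 103*o/2 - 18 - 21*sqrt(2)/2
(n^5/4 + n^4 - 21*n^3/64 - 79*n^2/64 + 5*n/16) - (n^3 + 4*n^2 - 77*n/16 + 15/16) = n^5/4 + n^4 - 85*n^3/64 - 335*n^2/64 + 41*n/8 - 15/16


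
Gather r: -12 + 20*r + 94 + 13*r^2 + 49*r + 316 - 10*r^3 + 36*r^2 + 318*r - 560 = -10*r^3 + 49*r^2 + 387*r - 162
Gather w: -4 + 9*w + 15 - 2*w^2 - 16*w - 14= -2*w^2 - 7*w - 3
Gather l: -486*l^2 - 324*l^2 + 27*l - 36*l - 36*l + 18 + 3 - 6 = -810*l^2 - 45*l + 15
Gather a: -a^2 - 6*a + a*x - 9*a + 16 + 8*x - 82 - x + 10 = -a^2 + a*(x - 15) + 7*x - 56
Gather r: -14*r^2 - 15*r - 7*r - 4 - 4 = -14*r^2 - 22*r - 8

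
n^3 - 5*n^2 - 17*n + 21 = (n - 7)*(n - 1)*(n + 3)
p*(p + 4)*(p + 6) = p^3 + 10*p^2 + 24*p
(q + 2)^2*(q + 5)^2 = q^4 + 14*q^3 + 69*q^2 + 140*q + 100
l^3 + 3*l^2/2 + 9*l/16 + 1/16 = (l + 1/4)^2*(l + 1)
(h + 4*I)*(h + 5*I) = h^2 + 9*I*h - 20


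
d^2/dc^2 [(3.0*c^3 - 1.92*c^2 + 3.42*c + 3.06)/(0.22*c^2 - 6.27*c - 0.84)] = (-1.4210854715202e-14*c^4 + 232.02036*c^3 + 93.562128*c^2 - 8.832888*c + 202.991508)/(0.010648*c^6 - 0.910404*c^5 + 25.824546*c^4 - 239.539707*c^3 - 98.602812*c^2 - 13.272336*c - 0.592704)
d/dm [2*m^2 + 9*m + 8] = 4*m + 9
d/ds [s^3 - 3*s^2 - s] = 3*s^2 - 6*s - 1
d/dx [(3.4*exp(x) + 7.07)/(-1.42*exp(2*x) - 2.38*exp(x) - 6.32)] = (4.828*exp(2*x) + 20.0788*exp(x) - 4.6614)*exp(x)/(2.0164*exp(4*x) + 6.7592*exp(3*x) + 23.6132*exp(2*x) + 30.0832*exp(x) + 39.9424)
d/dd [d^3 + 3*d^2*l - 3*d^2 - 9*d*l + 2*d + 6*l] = 3*d^2 + 6*d*l - 6*d - 9*l + 2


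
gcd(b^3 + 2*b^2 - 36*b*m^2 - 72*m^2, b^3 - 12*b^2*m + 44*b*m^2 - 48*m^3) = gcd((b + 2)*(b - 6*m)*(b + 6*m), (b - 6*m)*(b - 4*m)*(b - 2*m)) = b - 6*m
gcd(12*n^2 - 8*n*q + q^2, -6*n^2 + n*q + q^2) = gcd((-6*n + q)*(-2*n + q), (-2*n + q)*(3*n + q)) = -2*n + q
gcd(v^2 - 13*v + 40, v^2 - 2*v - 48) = v - 8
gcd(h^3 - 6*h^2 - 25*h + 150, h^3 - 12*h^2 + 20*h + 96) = h - 6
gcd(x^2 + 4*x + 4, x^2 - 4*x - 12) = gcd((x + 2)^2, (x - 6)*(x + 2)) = x + 2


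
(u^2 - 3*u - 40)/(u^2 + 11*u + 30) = (u - 8)/(u + 6)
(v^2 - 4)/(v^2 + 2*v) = (v - 2)/v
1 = 1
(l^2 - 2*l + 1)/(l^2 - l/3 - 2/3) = 3*(l - 1)/(3*l + 2)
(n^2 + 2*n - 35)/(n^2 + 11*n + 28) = (n - 5)/(n + 4)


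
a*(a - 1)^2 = a^3 - 2*a^2 + a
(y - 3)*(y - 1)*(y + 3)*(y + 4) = y^4 + 3*y^3 - 13*y^2 - 27*y + 36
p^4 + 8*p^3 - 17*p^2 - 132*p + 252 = (p - 3)*(p - 2)*(p + 6)*(p + 7)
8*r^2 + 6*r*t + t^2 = (2*r + t)*(4*r + t)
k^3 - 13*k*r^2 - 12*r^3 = (k - 4*r)*(k + r)*(k + 3*r)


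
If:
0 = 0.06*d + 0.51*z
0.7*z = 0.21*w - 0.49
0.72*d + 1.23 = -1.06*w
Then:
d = -12.17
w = 7.11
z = 1.43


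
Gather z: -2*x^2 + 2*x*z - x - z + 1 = -2*x^2 - x + z*(2*x - 1) + 1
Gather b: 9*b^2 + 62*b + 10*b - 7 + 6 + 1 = 9*b^2 + 72*b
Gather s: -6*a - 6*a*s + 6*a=-6*a*s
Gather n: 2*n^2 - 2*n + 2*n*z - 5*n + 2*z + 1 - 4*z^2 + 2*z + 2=2*n^2 + n*(2*z - 7) - 4*z^2 + 4*z + 3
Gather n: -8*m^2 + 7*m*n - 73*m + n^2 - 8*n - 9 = -8*m^2 - 73*m + n^2 + n*(7*m - 8) - 9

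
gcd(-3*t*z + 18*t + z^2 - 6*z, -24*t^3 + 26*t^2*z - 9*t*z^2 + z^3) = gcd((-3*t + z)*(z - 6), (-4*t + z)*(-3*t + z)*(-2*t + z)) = -3*t + z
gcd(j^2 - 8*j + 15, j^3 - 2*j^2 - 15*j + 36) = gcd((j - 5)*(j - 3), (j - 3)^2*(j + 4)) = j - 3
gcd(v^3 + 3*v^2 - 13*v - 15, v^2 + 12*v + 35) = v + 5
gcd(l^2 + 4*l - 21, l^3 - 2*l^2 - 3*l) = l - 3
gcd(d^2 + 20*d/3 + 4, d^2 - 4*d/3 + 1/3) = 1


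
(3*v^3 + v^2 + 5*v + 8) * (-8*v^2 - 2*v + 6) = -24*v^5 - 14*v^4 - 24*v^3 - 68*v^2 + 14*v + 48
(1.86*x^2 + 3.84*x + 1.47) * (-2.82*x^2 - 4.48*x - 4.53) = -5.2452*x^4 - 19.1616*x^3 - 29.7744*x^2 - 23.9808*x - 6.6591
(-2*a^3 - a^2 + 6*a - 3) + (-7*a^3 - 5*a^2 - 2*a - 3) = -9*a^3 - 6*a^2 + 4*a - 6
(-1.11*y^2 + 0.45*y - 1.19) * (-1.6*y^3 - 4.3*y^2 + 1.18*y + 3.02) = 1.776*y^5 + 4.053*y^4 - 1.3408*y^3 + 2.2958*y^2 - 0.0451999999999999*y - 3.5938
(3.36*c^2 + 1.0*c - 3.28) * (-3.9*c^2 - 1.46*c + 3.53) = -13.104*c^4 - 8.8056*c^3 + 23.1928*c^2 + 8.3188*c - 11.5784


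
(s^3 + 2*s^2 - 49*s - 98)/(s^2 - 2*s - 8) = (s^2 - 49)/(s - 4)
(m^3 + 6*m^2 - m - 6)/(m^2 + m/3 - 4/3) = 3*(m^2 + 7*m + 6)/(3*m + 4)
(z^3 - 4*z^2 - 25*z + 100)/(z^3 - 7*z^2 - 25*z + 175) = (z - 4)/(z - 7)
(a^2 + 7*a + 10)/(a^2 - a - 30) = (a + 2)/(a - 6)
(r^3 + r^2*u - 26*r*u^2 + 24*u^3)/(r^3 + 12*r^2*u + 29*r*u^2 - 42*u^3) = (r - 4*u)/(r + 7*u)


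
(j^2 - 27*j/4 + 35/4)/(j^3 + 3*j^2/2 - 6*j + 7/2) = (4*j^2 - 27*j + 35)/(2*(2*j^3 + 3*j^2 - 12*j + 7))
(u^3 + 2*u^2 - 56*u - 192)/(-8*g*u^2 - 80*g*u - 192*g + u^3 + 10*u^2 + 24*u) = (u - 8)/(-8*g + u)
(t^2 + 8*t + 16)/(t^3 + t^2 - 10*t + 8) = (t + 4)/(t^2 - 3*t + 2)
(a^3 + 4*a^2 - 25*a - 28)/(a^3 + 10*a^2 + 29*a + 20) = (a^2 + 3*a - 28)/(a^2 + 9*a + 20)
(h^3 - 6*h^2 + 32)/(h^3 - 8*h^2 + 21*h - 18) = (h^3 - 6*h^2 + 32)/(h^3 - 8*h^2 + 21*h - 18)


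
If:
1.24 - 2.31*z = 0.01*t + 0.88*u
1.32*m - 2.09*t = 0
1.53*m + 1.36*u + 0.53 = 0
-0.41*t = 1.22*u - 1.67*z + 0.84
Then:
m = -0.43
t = -0.27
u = 0.09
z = 0.50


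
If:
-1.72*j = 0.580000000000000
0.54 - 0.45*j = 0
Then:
No Solution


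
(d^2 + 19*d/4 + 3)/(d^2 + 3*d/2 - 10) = (4*d + 3)/(2*(2*d - 5))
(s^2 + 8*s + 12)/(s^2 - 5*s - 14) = (s + 6)/(s - 7)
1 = 1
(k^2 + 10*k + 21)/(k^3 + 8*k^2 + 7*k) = (k + 3)/(k*(k + 1))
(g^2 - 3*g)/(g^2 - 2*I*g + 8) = g*(g - 3)/(g^2 - 2*I*g + 8)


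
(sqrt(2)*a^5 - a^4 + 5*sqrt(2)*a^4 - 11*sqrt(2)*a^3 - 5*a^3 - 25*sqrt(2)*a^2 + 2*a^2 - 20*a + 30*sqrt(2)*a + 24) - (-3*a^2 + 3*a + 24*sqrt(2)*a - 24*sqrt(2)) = sqrt(2)*a^5 - a^4 + 5*sqrt(2)*a^4 - 11*sqrt(2)*a^3 - 5*a^3 - 25*sqrt(2)*a^2 + 5*a^2 - 23*a + 6*sqrt(2)*a + 24 + 24*sqrt(2)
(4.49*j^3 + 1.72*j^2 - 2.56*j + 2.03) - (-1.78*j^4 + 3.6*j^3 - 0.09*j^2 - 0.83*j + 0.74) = 1.78*j^4 + 0.89*j^3 + 1.81*j^2 - 1.73*j + 1.29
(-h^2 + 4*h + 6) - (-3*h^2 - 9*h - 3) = 2*h^2 + 13*h + 9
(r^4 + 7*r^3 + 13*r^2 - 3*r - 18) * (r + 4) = r^5 + 11*r^4 + 41*r^3 + 49*r^2 - 30*r - 72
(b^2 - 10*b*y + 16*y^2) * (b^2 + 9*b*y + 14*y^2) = b^4 - b^3*y - 60*b^2*y^2 + 4*b*y^3 + 224*y^4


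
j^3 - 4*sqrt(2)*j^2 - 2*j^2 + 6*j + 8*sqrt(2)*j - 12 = (j - 2)*(j - 3*sqrt(2))*(j - sqrt(2))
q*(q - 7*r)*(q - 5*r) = q^3 - 12*q^2*r + 35*q*r^2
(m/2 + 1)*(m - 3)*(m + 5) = m^3/2 + 2*m^2 - 11*m/2 - 15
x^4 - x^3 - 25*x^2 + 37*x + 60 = (x - 4)*(x - 3)*(x + 1)*(x + 5)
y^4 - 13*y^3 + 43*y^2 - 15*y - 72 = (y - 8)*(y - 3)^2*(y + 1)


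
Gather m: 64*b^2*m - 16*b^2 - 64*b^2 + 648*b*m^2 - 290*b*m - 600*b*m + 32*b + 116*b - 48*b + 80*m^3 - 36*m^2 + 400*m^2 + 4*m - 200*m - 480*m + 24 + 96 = -80*b^2 + 100*b + 80*m^3 + m^2*(648*b + 364) + m*(64*b^2 - 890*b - 676) + 120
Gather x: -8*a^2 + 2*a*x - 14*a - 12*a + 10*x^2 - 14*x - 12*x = -8*a^2 - 26*a + 10*x^2 + x*(2*a - 26)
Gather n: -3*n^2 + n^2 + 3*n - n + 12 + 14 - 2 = -2*n^2 + 2*n + 24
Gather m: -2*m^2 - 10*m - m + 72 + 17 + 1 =-2*m^2 - 11*m + 90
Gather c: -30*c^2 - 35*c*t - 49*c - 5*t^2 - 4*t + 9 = -30*c^2 + c*(-35*t - 49) - 5*t^2 - 4*t + 9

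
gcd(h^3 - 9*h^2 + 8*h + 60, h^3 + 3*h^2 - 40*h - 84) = h^2 - 4*h - 12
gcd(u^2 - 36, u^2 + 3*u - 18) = u + 6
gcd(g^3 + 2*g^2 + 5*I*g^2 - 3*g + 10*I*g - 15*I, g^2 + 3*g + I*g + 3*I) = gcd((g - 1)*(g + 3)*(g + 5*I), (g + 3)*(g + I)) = g + 3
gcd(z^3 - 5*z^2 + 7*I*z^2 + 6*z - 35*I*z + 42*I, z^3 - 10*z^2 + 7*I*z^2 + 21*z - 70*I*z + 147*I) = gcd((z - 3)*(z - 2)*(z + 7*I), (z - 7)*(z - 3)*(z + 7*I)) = z^2 + z*(-3 + 7*I) - 21*I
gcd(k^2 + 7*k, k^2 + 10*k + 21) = k + 7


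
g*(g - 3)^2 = g^3 - 6*g^2 + 9*g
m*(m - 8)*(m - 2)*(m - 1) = m^4 - 11*m^3 + 26*m^2 - 16*m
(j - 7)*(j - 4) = j^2 - 11*j + 28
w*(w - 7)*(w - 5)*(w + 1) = w^4 - 11*w^3 + 23*w^2 + 35*w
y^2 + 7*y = y*(y + 7)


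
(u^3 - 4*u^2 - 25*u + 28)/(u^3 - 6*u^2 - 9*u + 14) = (u + 4)/(u + 2)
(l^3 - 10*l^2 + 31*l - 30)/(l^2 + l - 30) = (l^2 - 5*l + 6)/(l + 6)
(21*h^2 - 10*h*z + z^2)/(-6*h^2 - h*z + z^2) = (-7*h + z)/(2*h + z)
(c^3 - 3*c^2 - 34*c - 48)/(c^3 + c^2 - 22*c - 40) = (c^2 - 5*c - 24)/(c^2 - c - 20)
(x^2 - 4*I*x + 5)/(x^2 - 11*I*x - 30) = (x + I)/(x - 6*I)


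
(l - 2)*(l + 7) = l^2 + 5*l - 14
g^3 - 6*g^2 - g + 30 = (g - 5)*(g - 3)*(g + 2)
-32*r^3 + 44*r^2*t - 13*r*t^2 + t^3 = (-8*r + t)*(-4*r + t)*(-r + t)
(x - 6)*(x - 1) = x^2 - 7*x + 6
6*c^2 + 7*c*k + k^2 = (c + k)*(6*c + k)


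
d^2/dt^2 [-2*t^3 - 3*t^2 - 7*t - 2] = -12*t - 6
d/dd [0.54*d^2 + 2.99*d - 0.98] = 1.08*d + 2.99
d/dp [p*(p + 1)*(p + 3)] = 3*p^2 + 8*p + 3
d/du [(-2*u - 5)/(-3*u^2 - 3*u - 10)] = (-6*u^2 - 30*u + 5)/(9*u^4 + 18*u^3 + 69*u^2 + 60*u + 100)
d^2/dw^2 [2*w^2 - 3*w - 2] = 4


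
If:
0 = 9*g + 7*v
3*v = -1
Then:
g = 7/27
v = -1/3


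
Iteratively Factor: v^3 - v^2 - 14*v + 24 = (v - 2)*(v^2 + v - 12) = (v - 2)*(v + 4)*(v - 3)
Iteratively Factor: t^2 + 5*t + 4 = (t + 4)*(t + 1)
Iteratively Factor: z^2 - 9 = (z + 3)*(z - 3)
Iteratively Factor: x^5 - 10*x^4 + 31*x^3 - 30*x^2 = (x)*(x^4 - 10*x^3 + 31*x^2 - 30*x) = x^2*(x^3 - 10*x^2 + 31*x - 30) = x^2*(x - 5)*(x^2 - 5*x + 6) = x^2*(x - 5)*(x - 2)*(x - 3)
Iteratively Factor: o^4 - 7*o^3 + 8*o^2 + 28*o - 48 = (o + 2)*(o^3 - 9*o^2 + 26*o - 24) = (o - 2)*(o + 2)*(o^2 - 7*o + 12) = (o - 4)*(o - 2)*(o + 2)*(o - 3)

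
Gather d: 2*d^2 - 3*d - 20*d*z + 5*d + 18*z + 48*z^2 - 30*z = 2*d^2 + d*(2 - 20*z) + 48*z^2 - 12*z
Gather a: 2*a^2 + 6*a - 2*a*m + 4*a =2*a^2 + a*(10 - 2*m)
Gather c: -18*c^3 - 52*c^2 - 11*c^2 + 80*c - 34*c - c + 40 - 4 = -18*c^3 - 63*c^2 + 45*c + 36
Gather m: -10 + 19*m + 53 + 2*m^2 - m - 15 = 2*m^2 + 18*m + 28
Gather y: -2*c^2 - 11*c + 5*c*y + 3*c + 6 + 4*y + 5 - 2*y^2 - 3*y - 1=-2*c^2 - 8*c - 2*y^2 + y*(5*c + 1) + 10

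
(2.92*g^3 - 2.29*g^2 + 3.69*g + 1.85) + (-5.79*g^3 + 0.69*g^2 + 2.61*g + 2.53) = -2.87*g^3 - 1.6*g^2 + 6.3*g + 4.38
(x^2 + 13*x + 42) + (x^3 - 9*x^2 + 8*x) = x^3 - 8*x^2 + 21*x + 42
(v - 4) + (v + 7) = 2*v + 3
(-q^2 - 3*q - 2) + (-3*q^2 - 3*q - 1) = -4*q^2 - 6*q - 3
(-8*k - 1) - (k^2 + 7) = -k^2 - 8*k - 8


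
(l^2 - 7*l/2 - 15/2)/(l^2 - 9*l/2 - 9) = (l - 5)/(l - 6)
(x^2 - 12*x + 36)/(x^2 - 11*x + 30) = (x - 6)/(x - 5)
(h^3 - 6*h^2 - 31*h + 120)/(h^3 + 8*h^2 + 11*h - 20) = (h^2 - 11*h + 24)/(h^2 + 3*h - 4)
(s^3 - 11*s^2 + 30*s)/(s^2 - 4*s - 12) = s*(s - 5)/(s + 2)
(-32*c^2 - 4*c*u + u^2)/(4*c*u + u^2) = (-8*c + u)/u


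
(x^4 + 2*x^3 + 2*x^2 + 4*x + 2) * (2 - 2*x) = -2*x^5 - 2*x^4 - 4*x^2 + 4*x + 4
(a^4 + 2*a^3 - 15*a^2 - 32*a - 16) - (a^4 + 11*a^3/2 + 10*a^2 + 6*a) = -7*a^3/2 - 25*a^2 - 38*a - 16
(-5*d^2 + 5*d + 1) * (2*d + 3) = -10*d^3 - 5*d^2 + 17*d + 3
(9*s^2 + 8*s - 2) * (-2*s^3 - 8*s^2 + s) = -18*s^5 - 88*s^4 - 51*s^3 + 24*s^2 - 2*s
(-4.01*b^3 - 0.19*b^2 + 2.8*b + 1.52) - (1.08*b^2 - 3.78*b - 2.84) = -4.01*b^3 - 1.27*b^2 + 6.58*b + 4.36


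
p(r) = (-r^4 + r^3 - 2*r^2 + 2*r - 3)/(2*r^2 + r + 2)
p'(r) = (-4*r - 1)*(-r^4 + r^3 - 2*r^2 + 2*r - 3)/(2*r^2 + r + 2)^2 + (-4*r^3 + 3*r^2 - 4*r + 2)/(2*r^2 + r + 2)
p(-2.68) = -6.84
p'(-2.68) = 3.27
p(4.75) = -8.49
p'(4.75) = -4.01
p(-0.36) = -2.13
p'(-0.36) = 1.62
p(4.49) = -7.48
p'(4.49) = -3.75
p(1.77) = -1.00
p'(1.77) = -0.98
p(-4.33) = -13.70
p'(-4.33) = 5.02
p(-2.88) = -7.51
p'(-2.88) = 3.50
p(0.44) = -0.87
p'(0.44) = 1.02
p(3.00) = -3.00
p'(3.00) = -2.26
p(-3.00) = -7.94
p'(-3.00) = 3.63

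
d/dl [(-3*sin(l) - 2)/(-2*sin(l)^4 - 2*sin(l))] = -(9*sin(l)^4 + 8*sin(l)^3 + 2)*cos(l)/(2*(sin(l)^6 + 2*sin(l)^3 + 1)*sin(l)^2)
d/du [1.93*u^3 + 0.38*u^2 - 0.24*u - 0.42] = 5.79*u^2 + 0.76*u - 0.24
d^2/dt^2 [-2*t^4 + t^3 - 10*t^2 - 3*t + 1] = -24*t^2 + 6*t - 20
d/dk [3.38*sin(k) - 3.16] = 3.38*cos(k)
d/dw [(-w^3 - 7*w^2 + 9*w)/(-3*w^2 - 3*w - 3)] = (w^4 + 2*w^3 + 19*w^2 + 14*w - 9)/(3*(w^4 + 2*w^3 + 3*w^2 + 2*w + 1))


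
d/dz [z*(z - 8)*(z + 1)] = 3*z^2 - 14*z - 8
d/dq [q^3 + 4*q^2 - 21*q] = 3*q^2 + 8*q - 21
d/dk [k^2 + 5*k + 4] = 2*k + 5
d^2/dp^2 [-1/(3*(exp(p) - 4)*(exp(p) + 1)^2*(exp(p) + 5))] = (-16*exp(5*p) - 37*exp(4*p) + 213*exp(3*p) + 133*exp(2*p) - 1721*exp(p) + 780)*exp(p)/(3*(exp(10*p) + 7*exp(9*p) - 39*exp(8*p) - 325*exp(7*p) + 335*exp(6*p) + 4821*exp(5*p) + 3107*exp(4*p) - 20359*exp(3*p) - 42060*exp(2*p) - 30800*exp(p) - 8000))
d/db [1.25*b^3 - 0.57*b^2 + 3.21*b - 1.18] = 3.75*b^2 - 1.14*b + 3.21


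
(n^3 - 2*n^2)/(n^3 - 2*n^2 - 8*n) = n*(2 - n)/(-n^2 + 2*n + 8)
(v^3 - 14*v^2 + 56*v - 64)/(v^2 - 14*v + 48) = (v^2 - 6*v + 8)/(v - 6)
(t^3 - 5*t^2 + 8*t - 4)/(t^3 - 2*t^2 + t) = (t^2 - 4*t + 4)/(t*(t - 1))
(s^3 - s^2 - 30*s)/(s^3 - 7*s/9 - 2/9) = 9*s*(-s^2 + s + 30)/(-9*s^3 + 7*s + 2)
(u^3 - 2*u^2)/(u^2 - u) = u*(u - 2)/(u - 1)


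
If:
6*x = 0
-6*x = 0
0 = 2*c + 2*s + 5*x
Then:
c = -s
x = 0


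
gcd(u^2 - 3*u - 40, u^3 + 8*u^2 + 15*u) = u + 5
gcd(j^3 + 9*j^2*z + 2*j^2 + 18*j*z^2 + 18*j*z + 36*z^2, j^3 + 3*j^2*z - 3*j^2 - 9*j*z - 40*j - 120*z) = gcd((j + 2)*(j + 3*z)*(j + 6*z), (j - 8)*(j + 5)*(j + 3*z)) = j + 3*z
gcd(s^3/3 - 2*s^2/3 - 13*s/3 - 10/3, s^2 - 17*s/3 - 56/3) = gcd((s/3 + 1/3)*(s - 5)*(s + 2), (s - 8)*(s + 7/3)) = 1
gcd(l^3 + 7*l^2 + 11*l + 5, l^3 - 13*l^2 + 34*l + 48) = l + 1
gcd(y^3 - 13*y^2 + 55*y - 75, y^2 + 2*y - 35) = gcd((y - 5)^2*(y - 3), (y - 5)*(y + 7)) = y - 5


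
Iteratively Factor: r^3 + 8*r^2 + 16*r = (r + 4)*(r^2 + 4*r) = r*(r + 4)*(r + 4)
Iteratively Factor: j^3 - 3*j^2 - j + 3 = (j - 1)*(j^2 - 2*j - 3) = (j - 3)*(j - 1)*(j + 1)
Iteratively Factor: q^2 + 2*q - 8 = (q - 2)*(q + 4)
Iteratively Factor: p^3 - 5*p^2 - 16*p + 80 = (p + 4)*(p^2 - 9*p + 20) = (p - 4)*(p + 4)*(p - 5)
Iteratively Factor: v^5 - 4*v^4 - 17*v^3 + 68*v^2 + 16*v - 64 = (v - 4)*(v^4 - 17*v^2 + 16) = (v - 4)*(v - 1)*(v^3 + v^2 - 16*v - 16) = (v - 4)*(v - 1)*(v + 4)*(v^2 - 3*v - 4) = (v - 4)^2*(v - 1)*(v + 4)*(v + 1)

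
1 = 1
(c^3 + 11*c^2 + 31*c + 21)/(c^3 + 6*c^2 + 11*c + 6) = (c + 7)/(c + 2)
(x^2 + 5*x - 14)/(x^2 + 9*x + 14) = (x - 2)/(x + 2)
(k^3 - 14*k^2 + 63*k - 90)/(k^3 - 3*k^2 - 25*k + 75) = (k - 6)/(k + 5)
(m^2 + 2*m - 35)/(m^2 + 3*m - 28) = (m - 5)/(m - 4)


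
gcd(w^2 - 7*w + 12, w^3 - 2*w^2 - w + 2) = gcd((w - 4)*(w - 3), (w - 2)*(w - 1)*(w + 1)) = 1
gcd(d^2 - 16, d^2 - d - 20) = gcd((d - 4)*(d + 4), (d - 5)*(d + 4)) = d + 4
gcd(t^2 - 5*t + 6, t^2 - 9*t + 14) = t - 2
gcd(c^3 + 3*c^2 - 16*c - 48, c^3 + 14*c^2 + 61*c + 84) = c^2 + 7*c + 12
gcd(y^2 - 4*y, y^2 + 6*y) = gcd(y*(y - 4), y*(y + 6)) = y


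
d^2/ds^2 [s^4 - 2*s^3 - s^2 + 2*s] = 12*s^2 - 12*s - 2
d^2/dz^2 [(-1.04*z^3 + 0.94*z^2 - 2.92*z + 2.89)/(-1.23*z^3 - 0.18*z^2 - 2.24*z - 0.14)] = (3.5527136788005e-15*z^7 - 3.304764*z^6 + 9.31356*z^5 - 35.198172*z^4 - 12.730328*z^3 - 52.27188*z^2 - 4.32474*z - 30.724344)/(1.860867*z^9 + 0.816966*z^8 + 10.286244*z^7 + 3.616866*z^6 + 18.918648*z^5 + 5.03748*z^4 + 11.650436*z^3 + 2.117976*z^2 + 0.131712*z + 0.002744)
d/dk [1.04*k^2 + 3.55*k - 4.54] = 2.08*k + 3.55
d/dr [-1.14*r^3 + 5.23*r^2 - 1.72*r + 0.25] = -3.42*r^2 + 10.46*r - 1.72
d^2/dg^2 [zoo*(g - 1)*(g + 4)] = nan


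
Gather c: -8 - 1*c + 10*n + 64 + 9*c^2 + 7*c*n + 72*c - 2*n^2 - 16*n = 9*c^2 + c*(7*n + 71) - 2*n^2 - 6*n + 56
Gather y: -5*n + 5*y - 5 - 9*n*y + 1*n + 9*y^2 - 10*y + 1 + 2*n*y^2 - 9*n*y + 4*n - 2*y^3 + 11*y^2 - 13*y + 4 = -2*y^3 + y^2*(2*n + 20) + y*(-18*n - 18)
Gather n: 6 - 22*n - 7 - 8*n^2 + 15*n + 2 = -8*n^2 - 7*n + 1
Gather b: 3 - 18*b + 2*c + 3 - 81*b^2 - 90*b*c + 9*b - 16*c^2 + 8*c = -81*b^2 + b*(-90*c - 9) - 16*c^2 + 10*c + 6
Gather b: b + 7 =b + 7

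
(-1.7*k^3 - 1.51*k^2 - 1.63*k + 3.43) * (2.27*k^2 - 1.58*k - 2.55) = -3.859*k^5 - 0.7417*k^4 + 3.0207*k^3 + 14.212*k^2 - 1.2629*k - 8.7465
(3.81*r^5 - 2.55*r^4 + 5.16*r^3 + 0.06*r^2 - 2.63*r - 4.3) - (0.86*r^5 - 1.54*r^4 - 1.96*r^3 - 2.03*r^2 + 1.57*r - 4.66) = 2.95*r^5 - 1.01*r^4 + 7.12*r^3 + 2.09*r^2 - 4.2*r + 0.36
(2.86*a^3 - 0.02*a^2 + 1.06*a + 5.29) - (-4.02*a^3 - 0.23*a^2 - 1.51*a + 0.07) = 6.88*a^3 + 0.21*a^2 + 2.57*a + 5.22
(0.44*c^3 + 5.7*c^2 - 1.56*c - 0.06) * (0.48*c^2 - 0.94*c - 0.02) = 0.2112*c^5 + 2.3224*c^4 - 6.1156*c^3 + 1.3236*c^2 + 0.0876*c + 0.0012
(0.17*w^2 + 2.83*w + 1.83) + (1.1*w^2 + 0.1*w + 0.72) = 1.27*w^2 + 2.93*w + 2.55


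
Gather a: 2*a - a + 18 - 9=a + 9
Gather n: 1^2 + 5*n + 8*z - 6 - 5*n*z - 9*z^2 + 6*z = n*(5 - 5*z) - 9*z^2 + 14*z - 5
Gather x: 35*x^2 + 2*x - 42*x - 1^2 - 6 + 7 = 35*x^2 - 40*x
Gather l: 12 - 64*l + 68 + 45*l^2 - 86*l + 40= 45*l^2 - 150*l + 120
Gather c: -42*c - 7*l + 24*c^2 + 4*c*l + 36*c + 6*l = 24*c^2 + c*(4*l - 6) - l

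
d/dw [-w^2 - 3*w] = -2*w - 3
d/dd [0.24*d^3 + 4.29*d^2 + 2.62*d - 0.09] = 0.72*d^2 + 8.58*d + 2.62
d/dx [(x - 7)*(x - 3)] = 2*x - 10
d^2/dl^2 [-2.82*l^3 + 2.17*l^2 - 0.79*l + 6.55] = 4.34 - 16.92*l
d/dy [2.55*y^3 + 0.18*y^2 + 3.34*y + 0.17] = 7.65*y^2 + 0.36*y + 3.34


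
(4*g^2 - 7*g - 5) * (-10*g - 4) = -40*g^3 + 54*g^2 + 78*g + 20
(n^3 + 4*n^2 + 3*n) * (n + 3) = n^4 + 7*n^3 + 15*n^2 + 9*n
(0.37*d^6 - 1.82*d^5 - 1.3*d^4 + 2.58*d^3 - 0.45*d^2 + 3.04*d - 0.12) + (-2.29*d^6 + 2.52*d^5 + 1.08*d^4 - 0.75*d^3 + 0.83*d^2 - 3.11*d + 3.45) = -1.92*d^6 + 0.7*d^5 - 0.22*d^4 + 1.83*d^3 + 0.38*d^2 - 0.0699999999999998*d + 3.33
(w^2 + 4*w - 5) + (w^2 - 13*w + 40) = 2*w^2 - 9*w + 35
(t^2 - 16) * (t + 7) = t^3 + 7*t^2 - 16*t - 112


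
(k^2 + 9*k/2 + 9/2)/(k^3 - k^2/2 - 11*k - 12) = (k + 3)/(k^2 - 2*k - 8)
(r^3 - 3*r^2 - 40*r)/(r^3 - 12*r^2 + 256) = r*(r + 5)/(r^2 - 4*r - 32)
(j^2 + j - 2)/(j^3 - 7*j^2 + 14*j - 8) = (j + 2)/(j^2 - 6*j + 8)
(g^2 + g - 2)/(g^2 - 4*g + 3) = (g + 2)/(g - 3)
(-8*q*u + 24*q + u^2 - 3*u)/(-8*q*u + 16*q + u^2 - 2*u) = (u - 3)/(u - 2)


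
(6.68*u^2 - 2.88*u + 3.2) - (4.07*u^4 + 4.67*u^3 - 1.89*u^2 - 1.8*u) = -4.07*u^4 - 4.67*u^3 + 8.57*u^2 - 1.08*u + 3.2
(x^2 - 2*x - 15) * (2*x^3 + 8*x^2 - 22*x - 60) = 2*x^5 + 4*x^4 - 68*x^3 - 136*x^2 + 450*x + 900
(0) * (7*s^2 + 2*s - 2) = 0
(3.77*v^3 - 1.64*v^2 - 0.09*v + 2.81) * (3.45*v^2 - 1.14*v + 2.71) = 13.0065*v^5 - 9.9558*v^4 + 11.7758*v^3 + 5.3527*v^2 - 3.4473*v + 7.6151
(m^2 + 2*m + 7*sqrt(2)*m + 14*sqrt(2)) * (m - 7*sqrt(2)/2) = m^3 + 2*m^2 + 7*sqrt(2)*m^2/2 - 49*m + 7*sqrt(2)*m - 98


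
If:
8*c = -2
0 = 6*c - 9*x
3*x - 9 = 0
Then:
No Solution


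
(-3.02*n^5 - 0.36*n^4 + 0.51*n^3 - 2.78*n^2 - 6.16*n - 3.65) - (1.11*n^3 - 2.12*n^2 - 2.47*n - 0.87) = -3.02*n^5 - 0.36*n^4 - 0.6*n^3 - 0.66*n^2 - 3.69*n - 2.78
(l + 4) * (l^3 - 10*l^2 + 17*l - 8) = l^4 - 6*l^3 - 23*l^2 + 60*l - 32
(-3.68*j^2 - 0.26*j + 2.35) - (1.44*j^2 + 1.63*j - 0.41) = -5.12*j^2 - 1.89*j + 2.76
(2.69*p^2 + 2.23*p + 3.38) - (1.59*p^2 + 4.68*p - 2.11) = 1.1*p^2 - 2.45*p + 5.49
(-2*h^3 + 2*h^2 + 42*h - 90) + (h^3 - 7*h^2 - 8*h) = -h^3 - 5*h^2 + 34*h - 90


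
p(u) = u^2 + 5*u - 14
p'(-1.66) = 1.68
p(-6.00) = -8.00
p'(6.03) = 17.06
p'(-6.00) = -7.00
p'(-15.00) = -25.00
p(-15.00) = 136.00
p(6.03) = 52.51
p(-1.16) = -18.45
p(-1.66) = -19.54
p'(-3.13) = -1.26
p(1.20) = -6.56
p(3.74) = 18.69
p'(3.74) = 12.48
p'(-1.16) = 2.68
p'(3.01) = 11.02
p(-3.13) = -19.85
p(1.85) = -1.33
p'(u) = 2*u + 5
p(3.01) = 10.11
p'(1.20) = 7.40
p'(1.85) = 8.70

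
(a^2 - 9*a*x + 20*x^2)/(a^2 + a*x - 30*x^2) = (a - 4*x)/(a + 6*x)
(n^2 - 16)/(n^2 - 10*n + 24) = (n + 4)/(n - 6)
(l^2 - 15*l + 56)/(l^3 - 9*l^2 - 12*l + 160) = (l - 7)/(l^2 - l - 20)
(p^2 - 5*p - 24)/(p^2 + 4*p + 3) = (p - 8)/(p + 1)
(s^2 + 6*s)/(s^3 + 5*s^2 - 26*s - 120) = s/(s^2 - s - 20)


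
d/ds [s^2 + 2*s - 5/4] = 2*s + 2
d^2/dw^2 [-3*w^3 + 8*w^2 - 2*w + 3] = 16 - 18*w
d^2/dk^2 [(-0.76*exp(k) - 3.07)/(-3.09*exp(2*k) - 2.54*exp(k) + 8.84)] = (7.256556*exp(4*k) + 111.285732*exp(3*k) + 196.844742*exp(2*k) + 372.306716*exp(k) + 128.323208)*exp(k)/(29.503629*exp(6*k) + 72.756522*exp(5*k) - 193.40928*exp(4*k) - 399.90268*exp(3*k) + 553.31328*exp(2*k) + 595.469472*exp(k) - 690.807104)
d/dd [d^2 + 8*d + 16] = 2*d + 8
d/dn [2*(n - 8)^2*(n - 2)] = 6*(n - 8)*(n - 4)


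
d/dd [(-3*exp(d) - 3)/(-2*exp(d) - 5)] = 9*exp(d)/(2*exp(d) + 5)^2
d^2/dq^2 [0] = 0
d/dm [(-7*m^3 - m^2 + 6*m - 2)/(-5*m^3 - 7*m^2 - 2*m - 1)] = (44*m^4 + 88*m^3 + 35*m^2 - 26*m - 10)/(25*m^6 + 70*m^5 + 69*m^4 + 38*m^3 + 18*m^2 + 4*m + 1)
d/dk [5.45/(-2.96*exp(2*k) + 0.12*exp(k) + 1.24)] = (32.264*exp(k) - 0.654)*exp(k)/(-2.96*exp(2*k) + 0.12*exp(k) + 1.24)^2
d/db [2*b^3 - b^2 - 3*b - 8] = 6*b^2 - 2*b - 3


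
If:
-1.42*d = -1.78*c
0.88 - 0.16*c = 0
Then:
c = 5.50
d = 6.89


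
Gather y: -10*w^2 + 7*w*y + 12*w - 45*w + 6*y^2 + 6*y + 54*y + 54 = -10*w^2 - 33*w + 6*y^2 + y*(7*w + 60) + 54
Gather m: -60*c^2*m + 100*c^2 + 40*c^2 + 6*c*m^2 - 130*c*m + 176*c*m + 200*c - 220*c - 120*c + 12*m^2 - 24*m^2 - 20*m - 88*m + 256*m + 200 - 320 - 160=140*c^2 - 140*c + m^2*(6*c - 12) + m*(-60*c^2 + 46*c + 148) - 280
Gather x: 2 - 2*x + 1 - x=3 - 3*x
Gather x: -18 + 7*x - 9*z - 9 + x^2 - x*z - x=x^2 + x*(6 - z) - 9*z - 27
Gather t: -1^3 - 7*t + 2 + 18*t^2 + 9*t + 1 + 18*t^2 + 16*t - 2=36*t^2 + 18*t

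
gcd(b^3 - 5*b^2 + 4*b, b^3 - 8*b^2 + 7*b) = b^2 - b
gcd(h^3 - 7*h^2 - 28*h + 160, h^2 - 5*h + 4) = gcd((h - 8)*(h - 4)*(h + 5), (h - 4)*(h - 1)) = h - 4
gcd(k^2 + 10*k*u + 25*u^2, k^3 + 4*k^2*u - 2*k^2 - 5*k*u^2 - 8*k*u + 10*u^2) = k + 5*u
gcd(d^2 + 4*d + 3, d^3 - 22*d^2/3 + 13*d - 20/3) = 1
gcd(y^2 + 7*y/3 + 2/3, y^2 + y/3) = y + 1/3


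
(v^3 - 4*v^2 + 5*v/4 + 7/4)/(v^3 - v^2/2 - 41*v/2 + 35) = (2*v^2 - v - 1)/(2*(v^2 + 3*v - 10))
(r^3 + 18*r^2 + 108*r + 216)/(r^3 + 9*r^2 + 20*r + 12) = (r^2 + 12*r + 36)/(r^2 + 3*r + 2)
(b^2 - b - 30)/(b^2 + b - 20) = (b - 6)/(b - 4)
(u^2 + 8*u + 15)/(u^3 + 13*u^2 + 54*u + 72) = (u + 5)/(u^2 + 10*u + 24)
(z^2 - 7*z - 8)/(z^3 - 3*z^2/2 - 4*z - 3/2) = 2*(z - 8)/(2*z^2 - 5*z - 3)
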